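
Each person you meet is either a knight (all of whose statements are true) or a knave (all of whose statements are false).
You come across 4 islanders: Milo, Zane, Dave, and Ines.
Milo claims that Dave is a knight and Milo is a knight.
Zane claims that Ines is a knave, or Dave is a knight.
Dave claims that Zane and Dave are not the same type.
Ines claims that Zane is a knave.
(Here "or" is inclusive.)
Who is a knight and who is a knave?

Milo is a knave; "Dave is a knight and Milo is a knight" is False, as required.
Zane (knave): "Ines is a knave, or Dave is a knight" — False. ✓
As a knave, Dave's statement "Zane and Dave are not the same type" should be False; it is.
Ines (knight): "Zane is a knave" — True. ✓

Knights: Ines. Knaves: Milo, Zane, and Dave.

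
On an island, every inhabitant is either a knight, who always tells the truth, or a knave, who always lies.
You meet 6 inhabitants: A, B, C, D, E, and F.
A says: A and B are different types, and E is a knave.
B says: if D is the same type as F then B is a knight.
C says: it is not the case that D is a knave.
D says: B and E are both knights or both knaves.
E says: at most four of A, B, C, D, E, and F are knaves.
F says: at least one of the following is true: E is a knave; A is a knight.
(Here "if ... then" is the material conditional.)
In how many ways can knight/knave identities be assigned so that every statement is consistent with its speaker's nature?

1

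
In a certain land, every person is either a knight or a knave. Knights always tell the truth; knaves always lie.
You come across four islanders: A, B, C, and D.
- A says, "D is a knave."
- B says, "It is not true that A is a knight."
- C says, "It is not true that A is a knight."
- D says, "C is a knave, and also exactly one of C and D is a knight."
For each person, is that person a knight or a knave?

A is a knight, B is a knave, C is a knave, and D is a knave.

Suppose A is a knave. Then A's statement "D is a knave" would have to be false. Checking the 8 ways to assign the others, none is consistent with every speaker.
(For instance, with B=knave, C=knave, D=knave, A's claim "D is a knave" comes out true where it would need to be false.)
So A must be a knight, making "D is a knave" true. Taking A=knight, B=knave, C=knave, D=knave, each remaining statement checks out:
  B (knave): "it is not true that A is a knight" — false. ✓
  C (knave): "it is not true that A is a knight" — false. ✓
  D (knave): "C is a knave, and also exactly one of C and D is a knight" — false. ✓
This is the unique consistent assignment.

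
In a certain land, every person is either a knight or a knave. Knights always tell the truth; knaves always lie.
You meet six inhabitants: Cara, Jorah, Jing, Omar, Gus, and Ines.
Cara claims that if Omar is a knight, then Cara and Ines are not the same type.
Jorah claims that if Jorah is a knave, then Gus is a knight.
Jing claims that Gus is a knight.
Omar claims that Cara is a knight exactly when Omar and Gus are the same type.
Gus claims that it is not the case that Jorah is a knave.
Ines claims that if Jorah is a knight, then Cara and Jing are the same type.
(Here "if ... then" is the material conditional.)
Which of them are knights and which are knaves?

Cara (knight): "if Omar is a knight, then Cara and Ines are not the same type" — true. ✓
Jorah (knight): "if Jorah is a knave, then Gus is a knight" — true. ✓
Since Jing is a knight, "Gus is a knight" needs to be true, which holds.
Omar is a knave; "Cara is a knight exactly when Omar and Gus are the same type" is false, as required.
Gus is a knight, and the claim "it is not the case that Jorah is a knave" is indeed true.
Ines (knight): "if Jorah is a knight, then Cara and Jing are the same type" — true. ✓

Cara is a knight, Jorah is a knight, Jing is a knight, Omar is a knave, Gus is a knight, and Ines is a knight.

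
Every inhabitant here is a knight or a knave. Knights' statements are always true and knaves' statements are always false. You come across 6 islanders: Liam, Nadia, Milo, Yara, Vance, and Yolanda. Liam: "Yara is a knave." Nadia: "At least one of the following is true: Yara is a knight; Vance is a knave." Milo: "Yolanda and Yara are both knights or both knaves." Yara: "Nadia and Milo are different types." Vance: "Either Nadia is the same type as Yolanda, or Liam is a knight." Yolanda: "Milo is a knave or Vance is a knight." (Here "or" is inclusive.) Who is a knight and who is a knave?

Liam is a knight, Nadia is a knave, Milo is a knave, Yara is a knave, Vance is a knight, and Yolanda is a knight.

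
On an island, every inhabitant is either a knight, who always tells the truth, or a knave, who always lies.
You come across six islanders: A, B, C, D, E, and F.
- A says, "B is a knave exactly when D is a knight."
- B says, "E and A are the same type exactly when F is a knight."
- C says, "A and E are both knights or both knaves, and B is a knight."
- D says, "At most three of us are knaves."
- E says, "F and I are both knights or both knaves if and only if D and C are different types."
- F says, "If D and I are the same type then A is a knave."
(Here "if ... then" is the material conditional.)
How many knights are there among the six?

The unique consistent assignment is A=knight, B=knight, C=knave, D=knave, E=knave, F=knave.
That has 2 knights.

2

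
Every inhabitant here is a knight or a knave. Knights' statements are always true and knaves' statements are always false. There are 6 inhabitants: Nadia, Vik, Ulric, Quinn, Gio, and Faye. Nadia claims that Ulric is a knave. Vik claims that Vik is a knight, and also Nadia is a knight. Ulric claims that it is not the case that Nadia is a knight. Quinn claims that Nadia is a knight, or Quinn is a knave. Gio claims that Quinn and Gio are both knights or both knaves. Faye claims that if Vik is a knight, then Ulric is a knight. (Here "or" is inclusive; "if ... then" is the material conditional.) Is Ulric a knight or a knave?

Ulric is a knave.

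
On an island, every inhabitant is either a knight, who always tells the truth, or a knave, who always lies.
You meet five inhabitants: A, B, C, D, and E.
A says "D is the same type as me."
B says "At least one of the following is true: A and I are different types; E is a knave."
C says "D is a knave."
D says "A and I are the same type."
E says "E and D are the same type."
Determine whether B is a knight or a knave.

B is a knight.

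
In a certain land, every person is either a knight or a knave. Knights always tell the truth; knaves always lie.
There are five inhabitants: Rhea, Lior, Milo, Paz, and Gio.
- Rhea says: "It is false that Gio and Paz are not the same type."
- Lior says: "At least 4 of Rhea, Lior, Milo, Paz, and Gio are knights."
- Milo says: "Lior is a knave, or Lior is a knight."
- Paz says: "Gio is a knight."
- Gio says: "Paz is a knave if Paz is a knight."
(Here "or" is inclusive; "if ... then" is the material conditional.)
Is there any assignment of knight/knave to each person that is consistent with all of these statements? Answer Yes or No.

No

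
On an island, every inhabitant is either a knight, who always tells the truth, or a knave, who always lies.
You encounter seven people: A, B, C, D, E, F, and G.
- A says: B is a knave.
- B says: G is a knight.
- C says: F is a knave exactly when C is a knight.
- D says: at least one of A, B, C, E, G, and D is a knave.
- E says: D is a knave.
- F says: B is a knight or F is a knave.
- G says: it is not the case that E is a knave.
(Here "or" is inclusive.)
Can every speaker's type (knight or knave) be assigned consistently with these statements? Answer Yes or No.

No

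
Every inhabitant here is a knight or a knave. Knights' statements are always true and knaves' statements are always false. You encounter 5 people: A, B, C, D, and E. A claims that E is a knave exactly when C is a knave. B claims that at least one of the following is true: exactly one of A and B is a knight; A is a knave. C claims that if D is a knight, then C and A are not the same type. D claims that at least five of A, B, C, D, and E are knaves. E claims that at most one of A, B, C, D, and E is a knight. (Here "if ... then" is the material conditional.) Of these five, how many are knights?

2

The unique consistent assignment is A=knave, B=knight, C=knight, D=knave, E=knave.
That has 2 knights.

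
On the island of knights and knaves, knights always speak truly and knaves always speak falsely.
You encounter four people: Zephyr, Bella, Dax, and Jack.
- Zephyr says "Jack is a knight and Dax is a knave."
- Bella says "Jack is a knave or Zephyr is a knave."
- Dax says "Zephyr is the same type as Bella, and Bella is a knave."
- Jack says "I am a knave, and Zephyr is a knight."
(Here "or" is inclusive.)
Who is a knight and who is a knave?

Suppose Zephyr is a knight. Then Zephyr's statement "Jack is a knight and Dax is a knave" would have to be true. Checking the 8 ways to assign the others, none is consistent with every speaker.
(For instance, with Bella=knight, Dax=knave, Jack=knave, Zephyr's claim "Jack is a knight and Dax is a knave" comes out false where it would need to be true.)
So Zephyr must be a knave, making "Jack is a knight and Dax is a knave" false. Taking Zephyr=knave, Bella=knight, Dax=knave, Jack=knave, each remaining statement checks out:
  Bella (knight): "Jack is a knave or Zephyr is a knave" — true. ✓
  Dax (knave): "Zephyr is the same type as Bella, and Bella is a knave" — false. ✓
  Jack (knave): "I am a knave, and Zephyr is a knight" — false. ✓
This is the unique consistent assignment.

Zephyr is a knave, Bella is a knight, Dax is a knave, and Jack is a knave.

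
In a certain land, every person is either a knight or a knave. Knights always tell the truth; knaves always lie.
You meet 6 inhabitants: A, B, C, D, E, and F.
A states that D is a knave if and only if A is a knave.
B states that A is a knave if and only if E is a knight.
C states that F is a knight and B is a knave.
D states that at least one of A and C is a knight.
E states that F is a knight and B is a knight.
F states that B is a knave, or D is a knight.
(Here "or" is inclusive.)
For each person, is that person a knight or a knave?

Knights: C, D, and F. Knaves: A, B, and E.

As a knave, A's statement "D is a knave if and only if A is a knave" should be False; it is.
Since B is a knave, "A is a knave if and only if E is a knight" needs to be False, which holds.
Since C is a knight, "F is a knight and B is a knave" needs to be True, which holds.
D is a knight, and the claim "at least one of A and C is a knight" is indeed True.
E is a knave, so "F is a knight and B is a knight" must be False — and it is.
As a knight, F's statement "B is a knave, or D is a knight" should be True; it is.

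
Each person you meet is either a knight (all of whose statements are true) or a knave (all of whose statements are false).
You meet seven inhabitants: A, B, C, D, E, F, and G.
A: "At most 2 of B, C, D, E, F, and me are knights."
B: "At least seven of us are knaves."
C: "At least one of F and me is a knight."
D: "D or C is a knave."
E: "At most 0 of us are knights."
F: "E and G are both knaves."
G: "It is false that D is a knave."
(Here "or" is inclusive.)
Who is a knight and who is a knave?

A is a knight, B is a knave, C is a knave, D is a knight, E is a knave, F is a knave, and G is a knight.

A is a knight; "at most 2 of B, C, D, E, F, and me are knights" is True, as required.
B is a knave; "at least seven of us are knaves" is false, as required.
C (knave): "at least one of F and me is a knight" — false. ✓
Since D is a knight, "D or C is a knave" needs to be True, which holds.
E is a knave; "at most 0 of us are knights" is false, as required.
Since F is a knave, "E and G are both knaves" needs to be false, which holds.
G is a knight; "it is false that D is a knave" is True, as required.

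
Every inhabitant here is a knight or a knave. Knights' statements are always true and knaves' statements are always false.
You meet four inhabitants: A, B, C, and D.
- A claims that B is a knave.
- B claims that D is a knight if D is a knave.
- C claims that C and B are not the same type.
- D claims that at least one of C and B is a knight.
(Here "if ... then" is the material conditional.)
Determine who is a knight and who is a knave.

Knights: A. Knaves: B, C, and D.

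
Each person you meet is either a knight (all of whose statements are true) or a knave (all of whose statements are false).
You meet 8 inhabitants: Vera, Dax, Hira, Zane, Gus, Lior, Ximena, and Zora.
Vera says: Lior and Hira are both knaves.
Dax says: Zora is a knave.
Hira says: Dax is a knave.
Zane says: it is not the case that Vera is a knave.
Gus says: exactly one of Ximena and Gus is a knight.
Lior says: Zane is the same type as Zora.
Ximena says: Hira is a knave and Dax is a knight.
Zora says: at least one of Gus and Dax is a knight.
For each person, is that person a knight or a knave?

Vera is a knave, Dax is a knave, Hira is a knight, Zane is a knave, Gus is a knight, Lior is a knave, Ximena is a knave, and Zora is a knight.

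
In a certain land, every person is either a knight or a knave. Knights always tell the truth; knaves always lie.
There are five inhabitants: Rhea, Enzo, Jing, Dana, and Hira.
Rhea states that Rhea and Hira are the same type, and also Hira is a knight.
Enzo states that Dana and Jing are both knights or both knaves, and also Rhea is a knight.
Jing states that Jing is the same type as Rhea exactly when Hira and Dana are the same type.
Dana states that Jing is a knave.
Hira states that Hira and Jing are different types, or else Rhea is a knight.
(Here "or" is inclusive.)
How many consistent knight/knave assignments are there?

2

Consistent assignments:
  Rhea=knight, Enzo=knave, Jing=knave, Dana=knight, Hira=knight
  Rhea=knave, Enzo=knave, Jing=knave, Dana=knight, Hira=knave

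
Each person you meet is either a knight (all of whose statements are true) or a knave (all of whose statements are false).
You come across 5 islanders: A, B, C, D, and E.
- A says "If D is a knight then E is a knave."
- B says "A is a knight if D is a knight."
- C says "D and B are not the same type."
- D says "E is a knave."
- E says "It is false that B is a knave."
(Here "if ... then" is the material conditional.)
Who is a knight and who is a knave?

A is a knight, B is a knight, C is a knight, D is a knave, and E is a knight.

A (knight): "if D is a knight then E is a knave" — true. ✓
As a knight, B's statement "A is a knight if D is a knight" should be true; it is.
Since C is a knight, "D and B are not the same type" needs to be true, which holds.
D is a knave, so "E is a knave" must be false — and it is.
E is a knight, and the claim "it is false that B is a knave" is indeed true.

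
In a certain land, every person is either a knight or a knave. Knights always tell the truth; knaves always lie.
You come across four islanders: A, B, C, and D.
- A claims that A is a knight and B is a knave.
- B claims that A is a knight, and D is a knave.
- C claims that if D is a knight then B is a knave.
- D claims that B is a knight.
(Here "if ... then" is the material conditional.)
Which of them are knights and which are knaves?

A is a knave, B is a knave, C is a knight, and D is a knave.

A is a knave, and the claim "A is a knight and B is a knave" is indeed false.
B (knave): "A is a knight, and D is a knave" — false. ✓
C is a knight, so "if D is a knight then B is a knave" must be true — and it is.
D is a knave, so "B is a knight" must be false — and it is.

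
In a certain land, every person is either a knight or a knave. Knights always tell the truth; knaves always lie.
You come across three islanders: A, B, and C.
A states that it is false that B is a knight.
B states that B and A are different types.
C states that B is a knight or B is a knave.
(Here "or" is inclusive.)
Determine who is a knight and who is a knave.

A is a knave, B is a knight, and C is a knight.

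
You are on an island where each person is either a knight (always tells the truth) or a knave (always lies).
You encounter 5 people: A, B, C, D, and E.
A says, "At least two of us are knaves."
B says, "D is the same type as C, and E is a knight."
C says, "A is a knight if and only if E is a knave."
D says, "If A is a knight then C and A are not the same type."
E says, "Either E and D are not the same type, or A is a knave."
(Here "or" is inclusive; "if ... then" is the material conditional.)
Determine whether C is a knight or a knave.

C is a knight.

Consistent assignments: {A=knight, B=knave, C=knight, D=knave, E=knave}; {A=knave, B=knight, C=knight, D=knight, E=knight}
In every consistent assignment, C is a knight.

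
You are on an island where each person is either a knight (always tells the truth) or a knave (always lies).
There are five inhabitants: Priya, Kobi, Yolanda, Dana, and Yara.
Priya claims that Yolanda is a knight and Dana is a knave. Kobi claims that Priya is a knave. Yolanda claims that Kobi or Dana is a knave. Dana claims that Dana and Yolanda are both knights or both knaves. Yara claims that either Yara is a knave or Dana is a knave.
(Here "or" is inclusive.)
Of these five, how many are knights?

3

The unique consistent assignment is Priya=knight, Kobi=knave, Yolanda=knight, Dana=knave, Yara=knight.
That has 3 knights.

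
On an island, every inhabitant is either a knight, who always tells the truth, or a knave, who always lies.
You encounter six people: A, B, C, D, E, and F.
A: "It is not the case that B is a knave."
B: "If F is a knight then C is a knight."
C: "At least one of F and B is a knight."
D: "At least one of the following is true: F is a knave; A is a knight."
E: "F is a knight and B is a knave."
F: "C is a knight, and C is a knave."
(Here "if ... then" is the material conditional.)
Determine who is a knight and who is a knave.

Knights: A, B, C, and D. Knaves: E and F.

As a knight, A's statement "it is not the case that B is a knave" should be True; it is.
Since B is a knight, "if F is a knight then C is a knight" needs to be True, which holds.
As a knight, C's statement "at least one of F and B is a knight" should be True; it is.
D is a knight; "at least one of the following is true: F is a knave; A is a knight" is True, as required.
E (knave): "F is a knight and B is a knave" — false. ✓
F is a knave; "C is a knight, and C is a knave" is false, as required.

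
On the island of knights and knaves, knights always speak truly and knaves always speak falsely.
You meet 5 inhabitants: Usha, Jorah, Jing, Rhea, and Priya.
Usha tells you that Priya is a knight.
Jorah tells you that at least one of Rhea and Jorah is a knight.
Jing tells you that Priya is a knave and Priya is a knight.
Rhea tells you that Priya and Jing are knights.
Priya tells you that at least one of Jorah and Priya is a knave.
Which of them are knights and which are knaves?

Usha (knight): "Priya is a knight" — true. ✓
Jorah (knave): "at least one of Rhea and Jorah is a knight" — False. ✓
Jing is a knave; "Priya is a knave and Priya is a knight" is False, as required.
Rhea is a knave, and the claim "Priya and Jing are knights" is indeed False.
Priya (knight): "at least one of Jorah and Priya is a knave" — true. ✓

Usha is a knight, Jorah is a knave, Jing is a knave, Rhea is a knave, and Priya is a knight.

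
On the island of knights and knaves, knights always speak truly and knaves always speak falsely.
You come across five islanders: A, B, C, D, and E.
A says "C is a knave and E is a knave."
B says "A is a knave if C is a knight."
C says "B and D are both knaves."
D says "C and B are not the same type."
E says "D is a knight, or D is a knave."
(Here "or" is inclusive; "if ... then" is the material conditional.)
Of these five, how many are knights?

3

The unique consistent assignment is A=knave, B=knight, C=knave, D=knight, E=knight.
That has 3 knights.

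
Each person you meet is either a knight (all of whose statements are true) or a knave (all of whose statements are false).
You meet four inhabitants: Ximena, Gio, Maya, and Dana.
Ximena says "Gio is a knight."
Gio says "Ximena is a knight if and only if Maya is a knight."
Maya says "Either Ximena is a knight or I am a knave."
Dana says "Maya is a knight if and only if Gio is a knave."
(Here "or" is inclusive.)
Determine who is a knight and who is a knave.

Knights: Ximena, Gio, and Maya. Knaves: Dana.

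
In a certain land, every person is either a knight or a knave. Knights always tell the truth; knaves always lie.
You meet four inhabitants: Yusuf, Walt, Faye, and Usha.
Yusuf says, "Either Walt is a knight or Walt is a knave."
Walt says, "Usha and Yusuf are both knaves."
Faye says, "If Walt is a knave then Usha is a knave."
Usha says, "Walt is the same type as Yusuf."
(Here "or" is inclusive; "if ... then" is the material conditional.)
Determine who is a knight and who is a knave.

Since Yusuf is a knight, "either Walt is a knight or Walt is a knave" needs to be true, which holds.
Walt is a knave, so "Usha and Yusuf are both knaves" must be False — and it is.
As a knight, Faye's statement "if Walt is a knave then Usha is a knave" should be true; it is.
Usha (knave): "Walt is the same type as Yusuf" — False. ✓

Yusuf is a knight, Walt is a knave, Faye is a knight, and Usha is a knave.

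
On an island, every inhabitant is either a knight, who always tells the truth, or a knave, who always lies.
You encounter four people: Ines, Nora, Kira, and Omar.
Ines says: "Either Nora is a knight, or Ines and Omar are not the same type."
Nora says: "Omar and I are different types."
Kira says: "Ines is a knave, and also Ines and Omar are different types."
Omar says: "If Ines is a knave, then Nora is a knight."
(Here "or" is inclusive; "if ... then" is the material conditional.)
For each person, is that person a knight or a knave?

Knights: none. Knaves: Ines, Nora, Kira, and Omar.

Suppose Ines is a knight. Then Ines's statement "either Nora is a knight, or Ines and Omar are not the same type" would have to be true. Checking the 8 ways to assign the others, none is consistent with every speaker.
(For instance, with Nora=knave, Kira=knave, Omar=knave, Omar's claim "if Ines is a knave, then Nora is a knight" comes out true where it would need to be false.)
So Ines must be a knave, making "either Nora is a knight, or Ines and Omar are not the same type" false. Taking Ines=knave, Nora=knave, Kira=knave, Omar=knave, each remaining statement checks out:
  Nora (knave): "Omar and I are different types" — false. ✓
  Kira (knave): "Ines is a knave, and also Ines and Omar are different types" — false. ✓
  Omar (knave): "if Ines is a knave, then Nora is a knight" — false. ✓
This is the unique consistent assignment.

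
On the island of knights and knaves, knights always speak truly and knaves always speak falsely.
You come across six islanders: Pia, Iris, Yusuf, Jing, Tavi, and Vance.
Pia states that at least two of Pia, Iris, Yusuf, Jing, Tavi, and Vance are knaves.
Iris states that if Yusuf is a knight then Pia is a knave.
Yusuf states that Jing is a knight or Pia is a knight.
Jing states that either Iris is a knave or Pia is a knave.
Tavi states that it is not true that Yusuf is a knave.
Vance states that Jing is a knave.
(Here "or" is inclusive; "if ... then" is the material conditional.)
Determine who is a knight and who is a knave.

Knights: Pia, Yusuf, Jing, and Tavi. Knaves: Iris and Vance.

As a knight, Pia's statement "at least two of Pia, Iris, Yusuf, Jing, Tavi, and Vance are knaves" should be True; it is.
Iris is a knave, so "if Yusuf is a knight then Pia is a knave" must be False — and it is.
Yusuf is a knight; "Jing is a knight or Pia is a knight" is True, as required.
Jing is a knight, and the claim "either Iris is a knave or Pia is a knave" is indeed True.
Tavi is a knight, and the claim "it is not true that Yusuf is a knave" is indeed True.
Vance is a knave, so "Jing is a knave" must be False — and it is.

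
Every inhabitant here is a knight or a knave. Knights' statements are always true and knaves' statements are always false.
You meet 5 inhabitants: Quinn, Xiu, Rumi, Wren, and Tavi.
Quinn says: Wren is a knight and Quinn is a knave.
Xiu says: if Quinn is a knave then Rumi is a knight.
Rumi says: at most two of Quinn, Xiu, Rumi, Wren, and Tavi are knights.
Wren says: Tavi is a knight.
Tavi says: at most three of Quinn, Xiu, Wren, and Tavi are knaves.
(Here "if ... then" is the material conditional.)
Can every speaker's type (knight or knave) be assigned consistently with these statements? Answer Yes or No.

No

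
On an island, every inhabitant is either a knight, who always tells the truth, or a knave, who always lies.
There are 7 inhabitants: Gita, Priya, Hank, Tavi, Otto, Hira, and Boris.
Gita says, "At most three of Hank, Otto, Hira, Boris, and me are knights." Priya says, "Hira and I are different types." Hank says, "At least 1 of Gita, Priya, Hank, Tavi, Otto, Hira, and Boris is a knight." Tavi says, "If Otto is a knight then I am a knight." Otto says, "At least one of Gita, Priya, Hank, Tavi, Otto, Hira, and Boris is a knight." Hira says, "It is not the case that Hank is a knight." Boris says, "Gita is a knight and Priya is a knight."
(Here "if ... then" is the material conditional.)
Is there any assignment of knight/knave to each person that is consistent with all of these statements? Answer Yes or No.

Yes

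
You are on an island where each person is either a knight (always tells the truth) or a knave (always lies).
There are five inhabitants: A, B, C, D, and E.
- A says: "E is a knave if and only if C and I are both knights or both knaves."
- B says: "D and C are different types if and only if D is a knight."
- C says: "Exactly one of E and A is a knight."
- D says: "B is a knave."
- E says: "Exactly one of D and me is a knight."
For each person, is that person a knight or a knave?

Knights: A, B, and E. Knaves: C and D.

Suppose A is a knave. Then A's statement "E is a knave if and only if C and I are both knights or both knaves" would have to be false. Checking the 16 ways to assign the others, none is consistent with every speaker.
(For instance, with B=knight, C=knave, D=knave, E=knight, C's claim "exactly one of E and A is a knight" comes out true where it would need to be false.)
So A must be a knight, making "E is a knave if and only if C and I are both knights or both knaves" true. Taking A=knight, B=knight, C=knave, D=knave, E=knight, each remaining statement checks out:
  B (knight): "D and C are different types if and only if D is a knight" — true. ✓
  C (knave): "exactly one of E and A is a knight" — false. ✓
  D (knave): "B is a knave" — false. ✓
  E (knight): "exactly one of D and me is a knight" — true. ✓
This is the unique consistent assignment.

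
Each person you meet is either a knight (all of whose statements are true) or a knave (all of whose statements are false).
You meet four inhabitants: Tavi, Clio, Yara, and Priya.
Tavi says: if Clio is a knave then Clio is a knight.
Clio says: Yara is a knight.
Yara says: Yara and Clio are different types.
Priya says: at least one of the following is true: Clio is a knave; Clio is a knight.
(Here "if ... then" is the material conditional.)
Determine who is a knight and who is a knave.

Tavi is a knave, Clio is a knave, Yara is a knave, and Priya is a knight.

Suppose Tavi is a knight. Then Tavi's statement "if Clio is a knave then Clio is a knight" would have to be true. Checking the 8 ways to assign the others, none is consistent with every speaker.
(For instance, with Clio=knave, Yara=knave, Priya=knight, Tavi's claim "if Clio is a knave then Clio is a knight" comes out false where it would need to be true.)
So Tavi must be a knave, making "if Clio is a knave then Clio is a knight" false. Taking Tavi=knave, Clio=knave, Yara=knave, Priya=knight, each remaining statement checks out:
  Clio (knave): "Yara is a knight" — false. ✓
  Yara (knave): "Yara and Clio are different types" — false. ✓
  Priya (knight): "at least one of the following is true: Clio is a knave; Clio is a knight" — true. ✓
This is the unique consistent assignment.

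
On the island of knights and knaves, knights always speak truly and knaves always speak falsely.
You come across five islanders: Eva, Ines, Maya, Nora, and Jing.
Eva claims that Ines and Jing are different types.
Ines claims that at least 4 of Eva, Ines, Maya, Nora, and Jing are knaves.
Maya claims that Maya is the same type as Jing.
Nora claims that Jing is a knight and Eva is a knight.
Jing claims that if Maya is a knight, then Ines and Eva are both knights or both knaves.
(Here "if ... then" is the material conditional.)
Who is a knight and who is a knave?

Suppose Eva is a knave. Then Eva's statement "Ines and Jing are different types" would have to be false. Checking the 16 ways to assign the others, none is consistent with every speaker.
(For instance, with Ines=knave, Maya=knave, Nora=knight, Jing=knight, Eva's claim "Ines and Jing are different types" comes out true where it would need to be false.)
So Eva must be a knight, making "Ines and Jing are different types" true. Taking Eva=knight, Ines=knave, Maya=knave, Nora=knight, Jing=knight, each remaining statement checks out:
  Ines (knave): "at least 4 of Eva, Ines, Maya, Nora, and Jing are knaves" — false. ✓
  Maya (knave): "Maya is the same type as Jing" — false. ✓
  Nora (knight): "Jing is a knight and Eva is a knight" — true. ✓
  Jing (knight): "if Maya is a knight, then Ines and Eva are both knights or both knaves" — true. ✓
This is the unique consistent assignment.

Eva is a knight, Ines is a knave, Maya is a knave, Nora is a knight, and Jing is a knight.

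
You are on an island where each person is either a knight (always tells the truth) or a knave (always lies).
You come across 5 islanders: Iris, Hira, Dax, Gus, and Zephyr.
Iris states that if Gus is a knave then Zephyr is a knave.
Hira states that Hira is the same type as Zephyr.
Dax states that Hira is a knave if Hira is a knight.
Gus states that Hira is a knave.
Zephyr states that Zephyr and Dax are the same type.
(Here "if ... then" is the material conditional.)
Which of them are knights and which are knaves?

Iris is a knight, Hira is a knave, Dax is a knight, Gus is a knight, and Zephyr is a knight.

Since Iris is a knight, "if Gus is a knave then Zephyr is a knave" needs to be true, which holds.
Hira is a knave; "Hira is the same type as Zephyr" is false, as required.
Since Dax is a knight, "Hira is a knave if Hira is a knight" needs to be true, which holds.
Gus is a knight, so "Hira is a knave" must be true — and it is.
Since Zephyr is a knight, "Zephyr and Dax are the same type" needs to be true, which holds.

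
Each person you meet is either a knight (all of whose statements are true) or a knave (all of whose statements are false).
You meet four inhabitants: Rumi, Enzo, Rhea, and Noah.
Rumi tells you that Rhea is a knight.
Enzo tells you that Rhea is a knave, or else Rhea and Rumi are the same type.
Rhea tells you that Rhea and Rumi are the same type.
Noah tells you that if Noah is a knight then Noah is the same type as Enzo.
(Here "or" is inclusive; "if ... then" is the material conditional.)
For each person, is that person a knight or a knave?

Rumi is a knight, Enzo is a knight, Rhea is a knight, and Noah is a knight.

Suppose Rumi is a knave. Then Rumi's statement "Rhea is a knight" would have to be false. Checking the 8 ways to assign the others, none is consistent with every speaker.
(For instance, with Enzo=knight, Rhea=knight, Noah=knight, Rumi's claim "Rhea is a knight" comes out true where it would need to be false.)
So Rumi must be a knight, making "Rhea is a knight" true. Taking Rumi=knight, Enzo=knight, Rhea=knight, Noah=knight, each remaining statement checks out:
  Enzo (knight): "Rhea is a knave, or else Rhea and Rumi are the same type" — true. ✓
  Rhea (knight): "Rhea and Rumi are the same type" — true. ✓
  Noah (knight): "if Noah is a knight then Noah is the same type as Enzo" — true. ✓
This is the unique consistent assignment.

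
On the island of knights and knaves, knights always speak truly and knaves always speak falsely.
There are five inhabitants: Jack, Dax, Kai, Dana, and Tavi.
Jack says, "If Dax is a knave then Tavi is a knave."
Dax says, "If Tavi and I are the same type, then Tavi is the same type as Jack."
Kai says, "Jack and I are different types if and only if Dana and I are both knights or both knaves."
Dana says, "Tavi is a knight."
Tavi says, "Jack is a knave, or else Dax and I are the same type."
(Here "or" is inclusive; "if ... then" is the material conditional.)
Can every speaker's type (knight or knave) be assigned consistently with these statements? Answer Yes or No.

Yes

One consistent assignment: Jack=knight, Dax=knight, Kai=knight, Dana=knave, Tavi=knave.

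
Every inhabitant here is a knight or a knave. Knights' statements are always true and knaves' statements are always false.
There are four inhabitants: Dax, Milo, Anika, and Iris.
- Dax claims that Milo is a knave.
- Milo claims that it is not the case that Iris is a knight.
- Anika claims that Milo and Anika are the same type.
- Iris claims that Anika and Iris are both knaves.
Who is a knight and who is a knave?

Knights: Milo and Anika. Knaves: Dax and Iris.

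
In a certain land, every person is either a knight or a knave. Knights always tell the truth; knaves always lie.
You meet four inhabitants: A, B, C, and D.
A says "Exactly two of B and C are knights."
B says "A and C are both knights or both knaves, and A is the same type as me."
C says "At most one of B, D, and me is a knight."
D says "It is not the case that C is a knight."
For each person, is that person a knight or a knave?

Suppose A is a knight. Then A's statement "exactly two of B and C are knights" would have to be true. Checking the 8 ways to assign the others, none is consistent with every speaker.
(For instance, with B=knave, C=knight, D=knave, A's claim "exactly two of B and C are knights" comes out false where it would need to be true.)
So A must be a knave, making "exactly two of B and C are knights" false. Taking A=knave, B=knave, C=knight, D=knave, each remaining statement checks out:
  B (knave): "A and C are both knights or both knaves, and A is the same type as me" — false. ✓
  C (knight): "at most one of B, D, and me is a knight" — true. ✓
  D (knave): "it is not the case that C is a knight" — false. ✓
This is the unique consistent assignment.

Knights: C. Knaves: A, B, and D.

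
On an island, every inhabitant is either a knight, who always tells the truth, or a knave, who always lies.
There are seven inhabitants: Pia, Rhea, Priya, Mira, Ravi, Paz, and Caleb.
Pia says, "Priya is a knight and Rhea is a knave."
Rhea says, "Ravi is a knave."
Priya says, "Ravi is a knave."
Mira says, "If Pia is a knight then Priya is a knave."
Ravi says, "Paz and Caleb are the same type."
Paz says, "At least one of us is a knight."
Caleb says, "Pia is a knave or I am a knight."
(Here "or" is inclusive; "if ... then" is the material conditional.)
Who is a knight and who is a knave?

Knights: Mira, Ravi, Paz, and Caleb. Knaves: Pia, Rhea, and Priya.

Pia is a knave, so "Priya is a knight and Rhea is a knave" must be False — and it is.
Rhea is a knave, so "Ravi is a knave" must be False — and it is.
Priya (knave): "Ravi is a knave" — False. ✓
Mira (knight): "if Pia is a knight then Priya is a knave" — true. ✓
Ravi is a knight; "Paz and Caleb are the same type" is true, as required.
Paz (knight): "at least one of us is a knight" — true. ✓
Caleb is a knight, and the claim "Pia is a knave or I am a knight" is indeed true.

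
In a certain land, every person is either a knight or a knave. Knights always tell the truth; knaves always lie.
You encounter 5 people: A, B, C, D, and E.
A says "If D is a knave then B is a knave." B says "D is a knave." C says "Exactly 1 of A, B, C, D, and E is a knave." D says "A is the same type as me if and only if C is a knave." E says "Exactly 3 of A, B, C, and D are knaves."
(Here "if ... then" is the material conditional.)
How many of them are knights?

The unique consistent assignment is A=knight, B=knave, C=knave, D=knight, E=knave.
That has 2 knights.

2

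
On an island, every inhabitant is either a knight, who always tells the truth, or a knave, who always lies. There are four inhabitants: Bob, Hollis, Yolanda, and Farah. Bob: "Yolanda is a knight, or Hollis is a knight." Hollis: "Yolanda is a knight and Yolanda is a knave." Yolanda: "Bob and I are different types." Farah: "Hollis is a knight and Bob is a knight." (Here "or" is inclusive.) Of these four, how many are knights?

0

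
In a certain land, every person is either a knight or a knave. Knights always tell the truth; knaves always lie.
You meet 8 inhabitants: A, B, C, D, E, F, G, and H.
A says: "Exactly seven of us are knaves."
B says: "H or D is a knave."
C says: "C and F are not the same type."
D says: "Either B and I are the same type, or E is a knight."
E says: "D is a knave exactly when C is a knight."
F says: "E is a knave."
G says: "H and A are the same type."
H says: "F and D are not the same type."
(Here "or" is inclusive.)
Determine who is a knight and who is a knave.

A (knave): "exactly seven of us are knaves" — False. ✓
B (knave): "H or D is a knave" — False. ✓
C is a knave; "C and F are not the same type" is False, as required.
Since D is a knight, "either B and I are the same type, or E is a knight" needs to be True, which holds.
E (knight): "D is a knave exactly when C is a knight" — True. ✓
Since F is a knave, "E is a knave" needs to be False, which holds.
G is a knave, and the claim "H and A are the same type" is indeed False.
H is a knight, and the claim "F and D are not the same type" is indeed True.

A is a knave, B is a knave, C is a knave, D is a knight, E is a knight, F is a knave, G is a knave, and H is a knight.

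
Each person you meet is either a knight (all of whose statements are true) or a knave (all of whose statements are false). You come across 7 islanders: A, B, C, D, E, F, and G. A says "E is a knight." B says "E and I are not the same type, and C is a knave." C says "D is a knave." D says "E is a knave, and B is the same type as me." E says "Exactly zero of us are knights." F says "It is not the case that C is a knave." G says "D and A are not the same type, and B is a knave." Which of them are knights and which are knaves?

A is a knave, B is a knight, C is a knave, D is a knight, E is a knave, F is a knave, and G is a knave.

A is a knave; "E is a knight" is false, as required.
B is a knight, so "E and I are not the same type, and C is a knave" must be true — and it is.
C is a knave, so "D is a knave" must be false — and it is.
D (knight): "E is a knave, and B is the same type as me" — true. ✓
E is a knave, and the claim "exactly zero of us are knights" is indeed false.
F is a knave; "it is not the case that C is a knave" is false, as required.
Since G is a knave, "D and A are not the same type, and B is a knave" needs to be false, which holds.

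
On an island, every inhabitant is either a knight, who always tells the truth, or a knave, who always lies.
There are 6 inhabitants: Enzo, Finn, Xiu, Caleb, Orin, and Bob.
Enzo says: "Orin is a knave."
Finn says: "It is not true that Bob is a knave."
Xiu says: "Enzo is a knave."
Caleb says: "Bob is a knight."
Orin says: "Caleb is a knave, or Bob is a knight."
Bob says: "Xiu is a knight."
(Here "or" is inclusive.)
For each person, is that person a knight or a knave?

Knights: Finn, Xiu, Caleb, Orin, and Bob. Knaves: Enzo.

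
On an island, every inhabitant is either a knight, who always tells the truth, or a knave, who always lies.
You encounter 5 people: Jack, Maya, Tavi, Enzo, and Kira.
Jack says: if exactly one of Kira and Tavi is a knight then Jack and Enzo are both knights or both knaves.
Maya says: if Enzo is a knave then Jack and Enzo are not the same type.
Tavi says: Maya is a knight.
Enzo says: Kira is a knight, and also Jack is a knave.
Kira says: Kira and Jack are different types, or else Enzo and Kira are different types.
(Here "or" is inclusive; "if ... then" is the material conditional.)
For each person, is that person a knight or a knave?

Knights: Jack, Maya, Tavi, and Kira. Knaves: Enzo.

Jack (knight): "if exactly one of Kira and Tavi is a knight then Jack and Enzo are both knights or both knaves" — true. ✓
Maya (knight): "if Enzo is a knave then Jack and Enzo are not the same type" — true. ✓
Tavi is a knight, and the claim "Maya is a knight" is indeed true.
Since Enzo is a knave, "Kira is a knight, and also Jack is a knave" needs to be false, which holds.
Kira (knight): "Kira and Jack are different types, or else Enzo and Kira are different types" — true. ✓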